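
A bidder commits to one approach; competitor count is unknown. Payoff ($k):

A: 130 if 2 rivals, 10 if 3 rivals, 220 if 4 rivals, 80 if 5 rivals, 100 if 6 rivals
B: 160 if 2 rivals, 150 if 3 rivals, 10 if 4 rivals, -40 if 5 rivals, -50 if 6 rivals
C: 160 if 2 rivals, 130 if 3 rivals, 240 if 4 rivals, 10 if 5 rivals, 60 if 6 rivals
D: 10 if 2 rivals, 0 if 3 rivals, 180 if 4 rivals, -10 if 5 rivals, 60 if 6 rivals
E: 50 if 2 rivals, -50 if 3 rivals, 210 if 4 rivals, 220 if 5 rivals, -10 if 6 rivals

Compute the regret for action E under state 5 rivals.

Best payoff under 5 rivals is 220.
Regret = 220 − 220 = 0.

0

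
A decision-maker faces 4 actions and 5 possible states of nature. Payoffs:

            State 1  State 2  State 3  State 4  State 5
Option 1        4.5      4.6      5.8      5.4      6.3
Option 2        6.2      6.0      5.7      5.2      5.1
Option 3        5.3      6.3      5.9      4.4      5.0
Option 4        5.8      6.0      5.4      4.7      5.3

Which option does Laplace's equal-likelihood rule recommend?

Option 2

Row averages: Option 1=5.32, Option 2=5.64, Option 3=5.38, Option 4=5.44
Highest average = 5.64 → Option 2.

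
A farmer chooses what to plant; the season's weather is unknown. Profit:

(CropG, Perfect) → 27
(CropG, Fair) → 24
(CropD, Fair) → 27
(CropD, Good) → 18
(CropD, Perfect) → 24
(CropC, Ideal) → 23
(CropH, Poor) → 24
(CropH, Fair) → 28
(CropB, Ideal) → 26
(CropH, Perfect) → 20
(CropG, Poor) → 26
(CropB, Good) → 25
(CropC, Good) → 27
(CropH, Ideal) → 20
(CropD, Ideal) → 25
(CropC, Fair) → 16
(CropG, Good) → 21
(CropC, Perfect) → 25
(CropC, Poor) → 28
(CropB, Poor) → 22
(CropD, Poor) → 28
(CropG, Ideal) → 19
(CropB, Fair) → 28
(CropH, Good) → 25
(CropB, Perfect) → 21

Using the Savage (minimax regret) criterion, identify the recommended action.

Column bests: Poor=28, Fair=28, Good=27, Ideal=26, Perfect=27.
CropH regrets: 4, 0, 2, 6, 7 → max 7
CropB regrets: 6, 0, 2, 0, 6 → max 6
CropG regrets: 2, 4, 6, 7, 0 → max 7
CropD regrets: 0, 1, 9, 1, 3 → max 9
CropC regrets: 0, 12, 0, 3, 2 → max 12
Smallest max regret = 6 → CropB.

CropB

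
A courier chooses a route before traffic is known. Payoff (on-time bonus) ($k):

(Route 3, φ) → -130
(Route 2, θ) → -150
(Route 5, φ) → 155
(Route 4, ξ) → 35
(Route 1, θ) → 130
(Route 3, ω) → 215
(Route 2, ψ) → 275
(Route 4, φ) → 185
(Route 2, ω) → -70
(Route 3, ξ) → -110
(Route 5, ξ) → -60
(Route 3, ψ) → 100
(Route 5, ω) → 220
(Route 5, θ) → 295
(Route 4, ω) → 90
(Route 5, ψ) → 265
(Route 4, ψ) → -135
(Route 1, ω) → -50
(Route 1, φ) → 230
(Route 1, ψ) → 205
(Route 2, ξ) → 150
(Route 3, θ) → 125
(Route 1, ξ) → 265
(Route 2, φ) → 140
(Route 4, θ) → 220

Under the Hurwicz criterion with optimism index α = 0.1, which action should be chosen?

Route 1: 0.1·265 + 0.9·(-50) = -18.5
Route 2: 0.1·275 + 0.9·(-150) = -107.5
Route 3: 0.1·215 + 0.9·(-130) = -95.5
Route 4: 0.1·220 + 0.9·(-135) = -99.5
Route 5: 0.1·295 + 0.9·(-60) = -24.5
Highest Hurwicz score = -18.5 → Route 1.

Route 1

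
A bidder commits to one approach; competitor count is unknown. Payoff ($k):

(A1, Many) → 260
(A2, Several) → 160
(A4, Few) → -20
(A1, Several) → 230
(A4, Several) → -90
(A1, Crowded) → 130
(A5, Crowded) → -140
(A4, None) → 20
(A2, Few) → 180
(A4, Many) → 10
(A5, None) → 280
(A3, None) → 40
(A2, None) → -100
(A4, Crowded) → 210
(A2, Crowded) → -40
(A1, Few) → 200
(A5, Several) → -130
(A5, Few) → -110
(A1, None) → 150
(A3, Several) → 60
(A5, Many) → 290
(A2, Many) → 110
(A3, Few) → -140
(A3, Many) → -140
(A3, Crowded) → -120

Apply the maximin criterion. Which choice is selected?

Row minima: A1=130, A2=-100, A3=-140, A4=-90, A5=-140
Best worst-case = 130 → A1.

A1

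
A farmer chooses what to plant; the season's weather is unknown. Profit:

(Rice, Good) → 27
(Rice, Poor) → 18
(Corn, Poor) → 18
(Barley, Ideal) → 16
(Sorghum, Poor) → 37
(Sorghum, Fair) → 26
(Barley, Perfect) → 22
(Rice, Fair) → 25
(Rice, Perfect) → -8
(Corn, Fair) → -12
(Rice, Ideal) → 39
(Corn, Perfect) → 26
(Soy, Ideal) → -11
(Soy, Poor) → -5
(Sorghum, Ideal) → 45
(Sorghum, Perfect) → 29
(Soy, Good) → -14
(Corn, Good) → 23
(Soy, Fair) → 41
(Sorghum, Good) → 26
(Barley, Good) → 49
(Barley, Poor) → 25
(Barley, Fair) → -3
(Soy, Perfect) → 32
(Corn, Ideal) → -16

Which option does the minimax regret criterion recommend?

Sorghum

Column bests: Poor=37, Fair=41, Good=49, Ideal=45, Perfect=32.
Barley regrets: 12, 44, 0, 29, 10 → max 44
Sorghum regrets: 0, 15, 23, 0, 3 → max 23
Rice regrets: 19, 16, 22, 6, 40 → max 40
Corn regrets: 19, 53, 26, 61, 6 → max 61
Soy regrets: 42, 0, 63, 56, 0 → max 63
Smallest max regret = 23 → Sorghum.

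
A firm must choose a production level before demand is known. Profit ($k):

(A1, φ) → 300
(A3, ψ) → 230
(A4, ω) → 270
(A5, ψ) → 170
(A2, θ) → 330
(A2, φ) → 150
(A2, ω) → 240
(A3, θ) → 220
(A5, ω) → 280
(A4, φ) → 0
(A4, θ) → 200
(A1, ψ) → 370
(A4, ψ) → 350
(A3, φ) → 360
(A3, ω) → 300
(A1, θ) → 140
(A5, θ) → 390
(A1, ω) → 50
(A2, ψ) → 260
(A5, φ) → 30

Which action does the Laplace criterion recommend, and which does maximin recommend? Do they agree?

laplace → A3; maximin → A3 (agree)

Row averages: A1=215, A2=245, A3=277.5, A4=205, A5=217.5
Highest average = 277.5 → A3.
Row minima: A1=50, A2=150, A3=220, A4=0, A5=30
Best worst-case = 220 → A3.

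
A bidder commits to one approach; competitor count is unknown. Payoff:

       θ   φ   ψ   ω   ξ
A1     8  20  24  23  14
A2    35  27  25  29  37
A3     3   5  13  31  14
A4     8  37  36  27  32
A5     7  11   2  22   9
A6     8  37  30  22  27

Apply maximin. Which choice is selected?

Row minima: A1=8, A2=25, A3=3, A4=8, A5=2, A6=8
Best worst-case = 25 → A2.

A2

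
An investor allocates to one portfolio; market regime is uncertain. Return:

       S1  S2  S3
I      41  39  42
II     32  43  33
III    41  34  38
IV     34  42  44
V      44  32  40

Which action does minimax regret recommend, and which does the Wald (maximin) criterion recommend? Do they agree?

minimax regret → I; maximin → I (agree)

Column bests: S1=44, S2=43, S3=44.
I regrets: 3, 4, 2 → max 4
II regrets: 12, 0, 11 → max 12
III regrets: 3, 9, 6 → max 9
IV regrets: 10, 1, 0 → max 10
V regrets: 0, 11, 4 → max 11
Smallest max regret = 4 → I.
Row minima: I=39, II=32, III=34, IV=34, V=32
Best worst-case = 39 → I.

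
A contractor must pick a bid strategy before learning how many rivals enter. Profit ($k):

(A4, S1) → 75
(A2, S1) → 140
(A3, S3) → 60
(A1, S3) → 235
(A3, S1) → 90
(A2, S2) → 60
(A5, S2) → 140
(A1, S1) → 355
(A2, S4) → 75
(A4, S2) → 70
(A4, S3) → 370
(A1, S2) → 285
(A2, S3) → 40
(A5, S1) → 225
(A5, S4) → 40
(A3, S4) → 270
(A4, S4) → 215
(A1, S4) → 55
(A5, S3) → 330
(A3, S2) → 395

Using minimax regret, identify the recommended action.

A1

Column bests: S1=355, S2=395, S3=370, S4=270.
A1 regrets: 0, 110, 135, 215 → max 215
A2 regrets: 215, 335, 330, 195 → max 335
A3 regrets: 265, 0, 310, 0 → max 310
A4 regrets: 280, 325, 0, 55 → max 325
A5 regrets: 130, 255, 40, 230 → max 255
Smallest max regret = 215 → A1.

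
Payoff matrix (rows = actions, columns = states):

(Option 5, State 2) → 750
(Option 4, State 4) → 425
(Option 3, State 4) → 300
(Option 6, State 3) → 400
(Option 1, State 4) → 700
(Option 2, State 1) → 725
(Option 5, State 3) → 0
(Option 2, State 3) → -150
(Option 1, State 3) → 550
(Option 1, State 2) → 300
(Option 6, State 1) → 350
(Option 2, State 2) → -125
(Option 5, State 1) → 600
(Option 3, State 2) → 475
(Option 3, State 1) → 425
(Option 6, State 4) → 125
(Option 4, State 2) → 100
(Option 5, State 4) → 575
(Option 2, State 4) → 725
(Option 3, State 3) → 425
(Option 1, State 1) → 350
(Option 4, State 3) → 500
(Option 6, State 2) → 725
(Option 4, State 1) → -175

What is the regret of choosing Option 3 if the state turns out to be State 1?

300

Best payoff under State 1 is 725.
Regret = 725 − 425 = 300.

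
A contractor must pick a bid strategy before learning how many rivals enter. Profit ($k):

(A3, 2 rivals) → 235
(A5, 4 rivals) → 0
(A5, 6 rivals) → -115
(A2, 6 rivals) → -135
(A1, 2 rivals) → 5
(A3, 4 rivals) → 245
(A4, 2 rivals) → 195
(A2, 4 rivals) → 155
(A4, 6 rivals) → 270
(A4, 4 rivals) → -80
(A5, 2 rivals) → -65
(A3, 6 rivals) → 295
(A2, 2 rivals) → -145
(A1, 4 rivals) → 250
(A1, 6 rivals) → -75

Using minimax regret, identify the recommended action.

A3

Column bests: 2 rivals=235, 4 rivals=250, 6 rivals=295.
A1 regrets: 230, 0, 370 → max 370
A2 regrets: 380, 95, 430 → max 430
A3 regrets: 0, 5, 0 → max 5
A4 regrets: 40, 330, 25 → max 330
A5 regrets: 300, 250, 410 → max 410
Smallest max regret = 5 → A3.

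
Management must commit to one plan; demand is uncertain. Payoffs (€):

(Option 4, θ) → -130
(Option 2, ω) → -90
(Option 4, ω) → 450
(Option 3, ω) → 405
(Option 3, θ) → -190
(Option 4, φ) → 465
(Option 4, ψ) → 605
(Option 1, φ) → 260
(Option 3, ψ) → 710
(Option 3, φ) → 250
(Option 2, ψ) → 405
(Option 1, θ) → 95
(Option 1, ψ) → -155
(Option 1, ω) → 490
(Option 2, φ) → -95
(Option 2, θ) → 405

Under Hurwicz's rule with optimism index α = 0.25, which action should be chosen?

Option 1: 0.25·490 + 0.75·(-155) = 6.25
Option 2: 0.25·405 + 0.75·(-95) = 30
Option 3: 0.25·710 + 0.75·(-190) = 35
Option 4: 0.25·605 + 0.75·(-130) = 53.75
Highest Hurwicz score = 53.75 → Option 4.

Option 4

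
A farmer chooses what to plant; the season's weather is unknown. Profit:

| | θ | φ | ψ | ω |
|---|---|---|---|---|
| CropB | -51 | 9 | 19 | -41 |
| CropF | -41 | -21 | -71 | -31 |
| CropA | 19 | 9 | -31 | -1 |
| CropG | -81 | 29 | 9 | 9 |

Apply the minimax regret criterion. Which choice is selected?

CropA

Column bests: θ=19, φ=29, ψ=19, ω=9.
CropB regrets: 70, 20, 0, 50 → max 70
CropF regrets: 60, 50, 90, 40 → max 90
CropA regrets: 0, 20, 50, 10 → max 50
CropG regrets: 100, 0, 10, 0 → max 100
Smallest max regret = 50 → CropA.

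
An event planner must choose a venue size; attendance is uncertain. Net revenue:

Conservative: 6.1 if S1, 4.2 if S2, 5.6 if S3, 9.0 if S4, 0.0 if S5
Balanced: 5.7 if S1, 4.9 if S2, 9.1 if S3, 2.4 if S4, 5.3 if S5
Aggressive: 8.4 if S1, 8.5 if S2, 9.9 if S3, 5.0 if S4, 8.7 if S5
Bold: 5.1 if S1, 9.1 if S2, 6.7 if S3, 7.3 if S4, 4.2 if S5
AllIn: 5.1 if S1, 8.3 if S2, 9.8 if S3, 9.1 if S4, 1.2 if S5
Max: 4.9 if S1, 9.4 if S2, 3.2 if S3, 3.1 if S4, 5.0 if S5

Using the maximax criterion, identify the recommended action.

Row maxima: Conservative=9.0, Balanced=9.1, Aggressive=9.9, Bold=9.1, AllIn=9.8, Max=9.4
Best best-case = 9.9 → Aggressive.

Aggressive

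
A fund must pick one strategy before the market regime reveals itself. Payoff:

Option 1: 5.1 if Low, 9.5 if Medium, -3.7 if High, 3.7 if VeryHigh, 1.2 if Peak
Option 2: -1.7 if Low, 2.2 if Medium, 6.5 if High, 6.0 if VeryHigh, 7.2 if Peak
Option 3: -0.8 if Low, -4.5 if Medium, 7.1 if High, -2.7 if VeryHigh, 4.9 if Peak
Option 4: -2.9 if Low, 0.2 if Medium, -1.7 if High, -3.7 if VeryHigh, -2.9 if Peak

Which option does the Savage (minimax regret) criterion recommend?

Column bests: Low=5.1, Medium=9.5, High=7.1, VeryHigh=6.0, Peak=7.2.
Option 1 regrets: 0.0, 0.0, 10.8, 2.3, 6.0 → max 10.8
Option 2 regrets: 6.8, 7.3, 0.6, 0.0, 0.0 → max 7.3
Option 3 regrets: 5.9, 14.0, 0.0, 8.7, 2.3 → max 14.0
Option 4 regrets: 8.0, 9.3, 8.8, 9.7, 10.1 → max 10.1
Smallest max regret = 7.3 → Option 2.

Option 2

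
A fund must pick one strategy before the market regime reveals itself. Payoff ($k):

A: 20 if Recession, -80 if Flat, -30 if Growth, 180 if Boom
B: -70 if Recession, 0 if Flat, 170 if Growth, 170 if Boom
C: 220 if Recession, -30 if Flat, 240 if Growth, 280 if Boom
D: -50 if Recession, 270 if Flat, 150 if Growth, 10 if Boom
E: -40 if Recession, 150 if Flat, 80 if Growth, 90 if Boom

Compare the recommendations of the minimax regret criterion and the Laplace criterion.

Column bests: Recession=220, Flat=270, Growth=240, Boom=280.
A regrets: 200, 350, 270, 100 → max 350
B regrets: 290, 270, 70, 110 → max 290
C regrets: 0, 300, 0, 0 → max 300
D regrets: 270, 0, 90, 270 → max 270
E regrets: 260, 120, 160, 190 → max 260
Smallest max regret = 260 → E.
Row averages: A=22.5, B=67.5, C=177.5, D=95, E=70
Highest average = 177.5 → C.

minimax regret → E; laplace → C (disagree)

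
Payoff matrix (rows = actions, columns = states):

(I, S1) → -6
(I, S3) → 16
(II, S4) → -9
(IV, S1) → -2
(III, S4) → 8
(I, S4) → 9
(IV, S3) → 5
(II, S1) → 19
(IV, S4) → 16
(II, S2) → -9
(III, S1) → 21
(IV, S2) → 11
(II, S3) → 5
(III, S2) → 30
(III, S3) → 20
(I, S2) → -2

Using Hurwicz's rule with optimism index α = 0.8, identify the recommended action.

I: 0.8·16 + 0.2·(-6) = 11.6
II: 0.8·19 + 0.2·(-9) = 13.4
III: 0.8·30 + 0.2·8 = 25.6
IV: 0.8·16 + 0.2·(-2) = 12.4
Highest Hurwicz score = 25.6 → III.

III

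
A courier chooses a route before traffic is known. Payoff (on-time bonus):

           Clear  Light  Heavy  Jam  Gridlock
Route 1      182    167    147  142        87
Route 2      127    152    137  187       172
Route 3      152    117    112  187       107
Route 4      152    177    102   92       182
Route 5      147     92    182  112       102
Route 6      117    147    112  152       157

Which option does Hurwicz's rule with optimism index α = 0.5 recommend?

Route 1: 0.5·182 + 0.5·87 = 134.5
Route 2: 0.5·187 + 0.5·127 = 157
Route 3: 0.5·187 + 0.5·107 = 147
Route 4: 0.5·182 + 0.5·92 = 137
Route 5: 0.5·182 + 0.5·92 = 137
Route 6: 0.5·157 + 0.5·112 = 134.5
Highest Hurwicz score = 157 → Route 2.

Route 2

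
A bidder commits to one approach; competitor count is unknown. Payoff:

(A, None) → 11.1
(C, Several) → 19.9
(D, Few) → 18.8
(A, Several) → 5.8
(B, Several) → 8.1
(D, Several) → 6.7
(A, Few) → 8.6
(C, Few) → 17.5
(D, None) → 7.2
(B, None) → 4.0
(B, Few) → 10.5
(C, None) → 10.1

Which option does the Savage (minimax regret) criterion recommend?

C

Column bests: None=11.1, Few=18.8, Several=19.9.
A regrets: 0.0, 10.2, 14.1 → max 14.1
B regrets: 7.1, 8.3, 11.8 → max 11.8
C regrets: 1.0, 1.3, 0.0 → max 1.3
D regrets: 3.9, 0.0, 13.2 → max 13.2
Smallest max regret = 1.3 → C.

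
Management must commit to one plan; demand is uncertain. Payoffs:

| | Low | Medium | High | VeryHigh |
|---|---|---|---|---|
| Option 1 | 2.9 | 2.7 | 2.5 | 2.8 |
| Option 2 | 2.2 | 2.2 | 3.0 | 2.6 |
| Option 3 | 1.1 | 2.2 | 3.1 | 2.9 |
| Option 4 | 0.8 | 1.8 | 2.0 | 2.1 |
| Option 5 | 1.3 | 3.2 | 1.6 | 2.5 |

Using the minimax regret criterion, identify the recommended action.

Option 1

Column bests: Low=2.9, Medium=3.2, High=3.1, VeryHigh=2.9.
Option 1 regrets: 0.0, 0.5, 0.6, 0.1 → max 0.6
Option 2 regrets: 0.7, 1.0, 0.1, 0.3 → max 1.0
Option 3 regrets: 1.8, 1.0, 0.0, 0.0 → max 1.8
Option 4 regrets: 2.1, 1.4, 1.1, 0.8 → max 2.1
Option 5 regrets: 1.6, 0.0, 1.5, 0.4 → max 1.6
Smallest max regret = 0.6 → Option 1.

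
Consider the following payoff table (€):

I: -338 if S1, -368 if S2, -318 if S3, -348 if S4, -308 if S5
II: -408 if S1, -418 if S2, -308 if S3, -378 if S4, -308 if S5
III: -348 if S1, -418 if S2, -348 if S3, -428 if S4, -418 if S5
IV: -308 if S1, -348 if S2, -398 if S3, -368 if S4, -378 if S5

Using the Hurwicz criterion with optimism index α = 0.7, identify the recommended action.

I: 0.7·(-308) + 0.3·(-368) = -326
II: 0.7·(-308) + 0.3·(-418) = -341
III: 0.7·(-348) + 0.3·(-428) = -372
IV: 0.7·(-308) + 0.3·(-398) = -335
Highest Hurwicz score = -326 → I.

I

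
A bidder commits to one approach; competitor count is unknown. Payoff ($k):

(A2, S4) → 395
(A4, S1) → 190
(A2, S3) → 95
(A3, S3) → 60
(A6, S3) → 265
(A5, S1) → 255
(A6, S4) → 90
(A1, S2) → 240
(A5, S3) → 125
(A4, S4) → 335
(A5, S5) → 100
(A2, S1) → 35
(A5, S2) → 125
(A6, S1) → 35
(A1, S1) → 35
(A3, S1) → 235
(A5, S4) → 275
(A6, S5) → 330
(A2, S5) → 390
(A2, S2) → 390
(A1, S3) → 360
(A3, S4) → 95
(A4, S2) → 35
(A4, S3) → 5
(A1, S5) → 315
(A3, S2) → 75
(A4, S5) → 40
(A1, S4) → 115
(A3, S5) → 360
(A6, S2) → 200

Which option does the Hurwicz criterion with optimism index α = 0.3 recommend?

A5

A1: 0.3·360 + 0.7·35 = 132.5
A2: 0.3·395 + 0.7·35 = 143
A3: 0.3·360 + 0.7·60 = 150
A4: 0.3·335 + 0.7·5 = 104
A5: 0.3·275 + 0.7·100 = 152.5
A6: 0.3·330 + 0.7·35 = 123.5
Highest Hurwicz score = 152.5 → A5.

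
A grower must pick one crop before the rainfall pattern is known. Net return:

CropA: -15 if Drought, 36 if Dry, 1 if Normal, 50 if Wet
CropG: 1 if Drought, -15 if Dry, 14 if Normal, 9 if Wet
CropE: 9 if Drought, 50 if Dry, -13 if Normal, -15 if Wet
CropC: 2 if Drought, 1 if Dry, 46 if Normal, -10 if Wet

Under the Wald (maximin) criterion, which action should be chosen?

CropC

Row minima: CropA=-15, CropG=-15, CropE=-15, CropC=-10
Best worst-case = -10 → CropC.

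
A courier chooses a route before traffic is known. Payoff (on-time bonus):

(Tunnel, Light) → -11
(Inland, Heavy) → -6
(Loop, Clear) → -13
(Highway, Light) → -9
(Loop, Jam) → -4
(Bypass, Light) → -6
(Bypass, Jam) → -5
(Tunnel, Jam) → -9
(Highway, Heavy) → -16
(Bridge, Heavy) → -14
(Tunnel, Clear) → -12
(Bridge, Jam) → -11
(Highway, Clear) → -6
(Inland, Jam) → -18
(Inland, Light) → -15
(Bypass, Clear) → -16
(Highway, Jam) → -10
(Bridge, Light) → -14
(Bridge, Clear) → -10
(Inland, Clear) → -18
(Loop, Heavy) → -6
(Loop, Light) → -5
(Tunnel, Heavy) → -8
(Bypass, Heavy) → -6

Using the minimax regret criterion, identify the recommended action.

Tunnel

Column bests: Clear=-6, Light=-5, Heavy=-6, Jam=-4.
Highway regrets: 0, 4, 10, 6 → max 10
Tunnel regrets: 6, 6, 2, 5 → max 6
Bypass regrets: 10, 1, 0, 1 → max 10
Inland regrets: 12, 10, 0, 14 → max 14
Loop regrets: 7, 0, 0, 0 → max 7
Bridge regrets: 4, 9, 8, 7 → max 9
Smallest max regret = 6 → Tunnel.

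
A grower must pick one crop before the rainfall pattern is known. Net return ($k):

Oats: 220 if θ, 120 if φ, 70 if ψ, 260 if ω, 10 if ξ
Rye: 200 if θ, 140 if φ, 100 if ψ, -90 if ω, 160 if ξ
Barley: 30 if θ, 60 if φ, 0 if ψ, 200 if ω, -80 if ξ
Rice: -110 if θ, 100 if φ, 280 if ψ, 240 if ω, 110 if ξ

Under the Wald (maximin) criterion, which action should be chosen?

Row minima: Oats=10, Rye=-90, Barley=-80, Rice=-110
Best worst-case = 10 → Oats.

Oats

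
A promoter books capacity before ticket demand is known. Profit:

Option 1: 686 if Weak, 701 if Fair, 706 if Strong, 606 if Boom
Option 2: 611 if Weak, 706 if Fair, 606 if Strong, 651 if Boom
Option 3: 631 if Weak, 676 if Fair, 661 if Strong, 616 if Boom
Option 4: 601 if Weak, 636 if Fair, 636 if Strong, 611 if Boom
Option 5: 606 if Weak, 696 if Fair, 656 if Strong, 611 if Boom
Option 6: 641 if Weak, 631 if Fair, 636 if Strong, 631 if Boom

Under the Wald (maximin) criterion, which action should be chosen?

Option 6

Row minima: Option 1=606, Option 2=606, Option 3=616, Option 4=601, Option 5=606, Option 6=631
Best worst-case = 631 → Option 6.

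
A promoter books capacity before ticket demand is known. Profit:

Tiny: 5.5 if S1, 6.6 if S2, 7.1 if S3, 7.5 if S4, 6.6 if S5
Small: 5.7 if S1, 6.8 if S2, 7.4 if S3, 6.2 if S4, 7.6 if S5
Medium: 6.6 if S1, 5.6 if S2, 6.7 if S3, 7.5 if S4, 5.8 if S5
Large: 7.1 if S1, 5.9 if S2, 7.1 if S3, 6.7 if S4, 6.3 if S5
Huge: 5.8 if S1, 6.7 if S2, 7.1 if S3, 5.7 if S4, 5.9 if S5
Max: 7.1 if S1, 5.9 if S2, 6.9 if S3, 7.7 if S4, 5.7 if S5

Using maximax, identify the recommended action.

Max

Row maxima: Tiny=7.5, Small=7.6, Medium=7.5, Large=7.1, Huge=7.1, Max=7.7
Best best-case = 7.7 → Max.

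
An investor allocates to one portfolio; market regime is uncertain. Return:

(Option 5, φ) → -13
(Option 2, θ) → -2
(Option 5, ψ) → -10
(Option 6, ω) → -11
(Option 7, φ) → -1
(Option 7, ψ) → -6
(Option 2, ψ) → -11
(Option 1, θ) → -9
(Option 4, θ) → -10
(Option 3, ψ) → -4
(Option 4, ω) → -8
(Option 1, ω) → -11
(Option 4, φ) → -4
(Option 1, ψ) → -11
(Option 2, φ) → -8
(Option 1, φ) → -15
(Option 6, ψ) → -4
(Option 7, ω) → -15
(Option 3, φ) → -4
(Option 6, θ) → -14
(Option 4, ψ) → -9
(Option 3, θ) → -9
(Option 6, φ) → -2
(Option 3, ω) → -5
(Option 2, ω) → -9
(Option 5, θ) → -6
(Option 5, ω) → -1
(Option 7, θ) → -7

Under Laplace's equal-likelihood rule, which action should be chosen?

Row averages: Option 1=-11.5, Option 2=-7.5, Option 3=-5.5, Option 4=-7.75, Option 5=-7.5, Option 6=-7.75, Option 7=-7.25
Highest average = -5.5 → Option 3.

Option 3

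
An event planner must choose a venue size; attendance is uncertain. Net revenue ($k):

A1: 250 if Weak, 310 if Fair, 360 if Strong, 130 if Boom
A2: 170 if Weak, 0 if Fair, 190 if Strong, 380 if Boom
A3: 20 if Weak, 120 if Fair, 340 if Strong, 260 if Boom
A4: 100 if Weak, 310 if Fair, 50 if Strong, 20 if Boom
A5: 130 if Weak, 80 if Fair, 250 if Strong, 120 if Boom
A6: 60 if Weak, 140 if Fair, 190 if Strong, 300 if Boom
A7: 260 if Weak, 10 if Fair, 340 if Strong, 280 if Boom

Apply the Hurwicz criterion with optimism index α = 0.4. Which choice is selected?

A1: 0.4·360 + 0.6·130 = 222
A2: 0.4·380 + 0.6·0 = 152
A3: 0.4·340 + 0.6·20 = 148
A4: 0.4·310 + 0.6·20 = 136
A5: 0.4·250 + 0.6·80 = 148
A6: 0.4·300 + 0.6·60 = 156
A7: 0.4·340 + 0.6·10 = 142
Highest Hurwicz score = 222 → A1.

A1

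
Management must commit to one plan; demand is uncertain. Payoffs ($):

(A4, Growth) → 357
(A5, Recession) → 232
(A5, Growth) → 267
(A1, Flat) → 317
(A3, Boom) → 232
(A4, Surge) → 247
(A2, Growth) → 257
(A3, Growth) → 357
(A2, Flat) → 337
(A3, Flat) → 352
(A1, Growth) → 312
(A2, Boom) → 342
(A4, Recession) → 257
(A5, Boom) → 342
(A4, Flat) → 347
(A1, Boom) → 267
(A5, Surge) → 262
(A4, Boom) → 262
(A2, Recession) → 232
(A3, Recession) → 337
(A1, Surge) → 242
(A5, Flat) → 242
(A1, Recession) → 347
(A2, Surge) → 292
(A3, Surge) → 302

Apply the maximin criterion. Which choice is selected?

Row minima: A1=242, A2=232, A3=232, A4=247, A5=232
Best worst-case = 247 → A4.

A4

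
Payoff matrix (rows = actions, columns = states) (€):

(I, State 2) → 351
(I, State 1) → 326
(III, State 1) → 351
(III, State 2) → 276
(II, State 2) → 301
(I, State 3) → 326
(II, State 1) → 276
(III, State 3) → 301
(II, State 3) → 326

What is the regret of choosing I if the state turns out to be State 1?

25

Best payoff under State 1 is 351.
Regret = 351 − 326 = 25.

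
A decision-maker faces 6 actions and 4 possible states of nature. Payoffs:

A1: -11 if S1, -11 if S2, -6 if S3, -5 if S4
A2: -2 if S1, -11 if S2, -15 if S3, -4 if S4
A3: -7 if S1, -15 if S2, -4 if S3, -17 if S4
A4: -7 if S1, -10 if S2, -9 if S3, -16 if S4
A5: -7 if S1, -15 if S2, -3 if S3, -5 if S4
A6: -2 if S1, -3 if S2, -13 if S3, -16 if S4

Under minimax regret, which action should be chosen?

A1

Column bests: S1=-2, S2=-3, S3=-3, S4=-4.
A1 regrets: 9, 8, 3, 1 → max 9
A2 regrets: 0, 8, 12, 0 → max 12
A3 regrets: 5, 12, 1, 13 → max 13
A4 regrets: 5, 7, 6, 12 → max 12
A5 regrets: 5, 12, 0, 1 → max 12
A6 regrets: 0, 0, 10, 12 → max 12
Smallest max regret = 9 → A1.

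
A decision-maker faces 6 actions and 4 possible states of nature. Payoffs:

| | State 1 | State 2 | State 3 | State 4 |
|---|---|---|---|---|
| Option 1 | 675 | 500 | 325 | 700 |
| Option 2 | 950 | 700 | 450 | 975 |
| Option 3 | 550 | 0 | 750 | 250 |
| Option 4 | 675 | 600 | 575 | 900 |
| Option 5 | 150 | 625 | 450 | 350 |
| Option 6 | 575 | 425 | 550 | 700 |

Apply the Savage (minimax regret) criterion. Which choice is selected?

Option 4

Column bests: State 1=950, State 2=700, State 3=750, State 4=975.
Option 1 regrets: 275, 200, 425, 275 → max 425
Option 2 regrets: 0, 0, 300, 0 → max 300
Option 3 regrets: 400, 700, 0, 725 → max 725
Option 4 regrets: 275, 100, 175, 75 → max 275
Option 5 regrets: 800, 75, 300, 625 → max 800
Option 6 regrets: 375, 275, 200, 275 → max 375
Smallest max regret = 275 → Option 4.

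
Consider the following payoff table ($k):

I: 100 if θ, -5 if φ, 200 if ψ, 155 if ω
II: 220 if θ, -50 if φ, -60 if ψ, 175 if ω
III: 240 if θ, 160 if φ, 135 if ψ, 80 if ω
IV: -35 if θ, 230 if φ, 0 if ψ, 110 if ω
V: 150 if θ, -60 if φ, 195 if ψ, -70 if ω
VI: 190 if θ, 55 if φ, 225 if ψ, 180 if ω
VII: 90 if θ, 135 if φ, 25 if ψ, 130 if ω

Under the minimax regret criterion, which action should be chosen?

III

Column bests: θ=240, φ=230, ψ=225, ω=180.
I regrets: 140, 235, 25, 25 → max 235
II regrets: 20, 280, 285, 5 → max 285
III regrets: 0, 70, 90, 100 → max 100
IV regrets: 275, 0, 225, 70 → max 275
V regrets: 90, 290, 30, 250 → max 290
VI regrets: 50, 175, 0, 0 → max 175
VII regrets: 150, 95, 200, 50 → max 200
Smallest max regret = 100 → III.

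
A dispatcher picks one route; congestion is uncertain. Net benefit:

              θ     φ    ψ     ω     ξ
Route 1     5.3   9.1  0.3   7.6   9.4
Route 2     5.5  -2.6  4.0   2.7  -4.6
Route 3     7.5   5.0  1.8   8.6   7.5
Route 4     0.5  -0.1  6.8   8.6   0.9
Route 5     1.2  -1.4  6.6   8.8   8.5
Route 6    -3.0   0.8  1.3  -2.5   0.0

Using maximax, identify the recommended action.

Route 1

Row maxima: Route 1=9.4, Route 2=5.5, Route 3=8.6, Route 4=8.6, Route 5=8.8, Route 6=1.3
Best best-case = 9.4 → Route 1.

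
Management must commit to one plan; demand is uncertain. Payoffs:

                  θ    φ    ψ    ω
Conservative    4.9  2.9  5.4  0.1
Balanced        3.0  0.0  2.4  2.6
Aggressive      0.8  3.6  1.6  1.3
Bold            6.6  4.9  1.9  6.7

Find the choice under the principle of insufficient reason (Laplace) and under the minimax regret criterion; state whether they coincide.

laplace → Bold; minimax regret → Bold (agree)

Row averages: Conservative=3.325, Balanced=2, Aggressive=1.825, Bold=5.025
Highest average = 5.025 → Bold.
Column bests: θ=6.6, φ=4.9, ψ=5.4, ω=6.7.
Conservative regrets: 1.7, 2.0, 0.0, 6.6 → max 6.6
Balanced regrets: 3.6, 4.9, 3.0, 4.1 → max 4.9
Aggressive regrets: 5.8, 1.3, 3.8, 5.4 → max 5.8
Bold regrets: 0.0, 0.0, 3.5, 0.0 → max 3.5
Smallest max regret = 3.5 → Bold.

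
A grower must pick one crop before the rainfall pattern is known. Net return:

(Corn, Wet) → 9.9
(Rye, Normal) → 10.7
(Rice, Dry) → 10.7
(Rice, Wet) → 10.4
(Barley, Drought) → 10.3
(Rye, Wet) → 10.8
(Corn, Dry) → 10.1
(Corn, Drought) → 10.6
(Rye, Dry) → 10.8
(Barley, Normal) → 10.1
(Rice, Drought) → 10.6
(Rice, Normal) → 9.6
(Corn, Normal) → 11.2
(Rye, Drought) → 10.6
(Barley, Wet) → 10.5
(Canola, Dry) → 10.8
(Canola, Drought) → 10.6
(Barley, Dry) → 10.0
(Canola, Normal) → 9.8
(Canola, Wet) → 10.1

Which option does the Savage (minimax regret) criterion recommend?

Column bests: Drought=10.6, Dry=10.8, Normal=11.2, Wet=10.8.
Canola regrets: 0.0, 0.0, 1.4, 0.7 → max 1.4
Corn regrets: 0.0, 0.7, 0.0, 0.9 → max 0.9
Rye regrets: 0.0, 0.0, 0.5, 0.0 → max 0.5
Barley regrets: 0.3, 0.8, 1.1, 0.3 → max 1.1
Rice regrets: 0.0, 0.1, 1.6, 0.4 → max 1.6
Smallest max regret = 0.5 → Rye.

Rye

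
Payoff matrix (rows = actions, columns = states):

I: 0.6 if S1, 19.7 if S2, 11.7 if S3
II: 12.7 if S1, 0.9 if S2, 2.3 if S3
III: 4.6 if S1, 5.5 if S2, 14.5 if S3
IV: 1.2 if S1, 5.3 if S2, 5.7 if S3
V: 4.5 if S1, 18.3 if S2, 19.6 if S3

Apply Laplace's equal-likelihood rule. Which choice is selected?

V

Row averages: I=32/3, II=5.3, III=8.2, IV=61/15, V=212/15
Highest average = 212/15 → V.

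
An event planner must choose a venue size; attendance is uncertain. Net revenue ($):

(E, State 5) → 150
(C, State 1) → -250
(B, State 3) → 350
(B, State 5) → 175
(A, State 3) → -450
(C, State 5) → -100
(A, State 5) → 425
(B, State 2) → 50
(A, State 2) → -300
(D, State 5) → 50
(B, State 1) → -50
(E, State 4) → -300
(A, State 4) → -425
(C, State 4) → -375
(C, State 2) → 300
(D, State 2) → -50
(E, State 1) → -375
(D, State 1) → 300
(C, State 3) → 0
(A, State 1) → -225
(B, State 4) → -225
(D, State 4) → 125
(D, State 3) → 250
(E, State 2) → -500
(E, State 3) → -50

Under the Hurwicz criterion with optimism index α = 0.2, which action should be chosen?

A: 0.2·425 + 0.8·(-450) = -275
B: 0.2·350 + 0.8·(-225) = -110
C: 0.2·300 + 0.8·(-375) = -240
D: 0.2·300 + 0.8·(-50) = 20
E: 0.2·150 + 0.8·(-500) = -370
Highest Hurwicz score = 20 → D.

D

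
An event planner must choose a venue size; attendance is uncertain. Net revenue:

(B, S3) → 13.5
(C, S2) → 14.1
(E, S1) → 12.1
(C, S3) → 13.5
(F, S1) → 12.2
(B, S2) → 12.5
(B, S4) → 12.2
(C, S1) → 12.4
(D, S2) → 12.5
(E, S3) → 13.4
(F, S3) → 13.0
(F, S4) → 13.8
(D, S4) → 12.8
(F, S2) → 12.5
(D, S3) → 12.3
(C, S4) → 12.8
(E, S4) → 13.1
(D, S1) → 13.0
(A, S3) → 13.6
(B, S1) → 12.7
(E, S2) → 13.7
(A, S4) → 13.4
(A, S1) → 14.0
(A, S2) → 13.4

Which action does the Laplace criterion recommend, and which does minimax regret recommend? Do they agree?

laplace → A; minimax regret → A (agree)

Row averages: A=13.6, B=12.725, C=13.2, D=12.65, E=13.075, F=12.875
Highest average = 13.6 → A.
Column bests: S1=14.0, S2=14.1, S3=13.6, S4=13.8.
A regrets: 0.0, 0.7, 0.0, 0.4 → max 0.7
B regrets: 1.3, 1.6, 0.1, 1.6 → max 1.6
C regrets: 1.6, 0.0, 0.1, 1.0 → max 1.6
D regrets: 1.0, 1.6, 1.3, 1.0 → max 1.6
E regrets: 1.9, 0.4, 0.2, 0.7 → max 1.9
F regrets: 1.8, 1.6, 0.6, 0.0 → max 1.8
Smallest max regret = 0.7 → A.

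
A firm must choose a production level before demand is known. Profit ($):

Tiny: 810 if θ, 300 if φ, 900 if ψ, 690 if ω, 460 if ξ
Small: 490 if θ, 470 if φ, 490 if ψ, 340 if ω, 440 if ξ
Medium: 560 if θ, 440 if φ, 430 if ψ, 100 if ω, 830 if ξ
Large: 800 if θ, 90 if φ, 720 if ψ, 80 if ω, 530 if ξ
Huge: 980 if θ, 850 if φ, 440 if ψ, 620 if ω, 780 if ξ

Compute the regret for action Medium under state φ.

410

Best payoff under φ is 850.
Regret = 850 − 440 = 410.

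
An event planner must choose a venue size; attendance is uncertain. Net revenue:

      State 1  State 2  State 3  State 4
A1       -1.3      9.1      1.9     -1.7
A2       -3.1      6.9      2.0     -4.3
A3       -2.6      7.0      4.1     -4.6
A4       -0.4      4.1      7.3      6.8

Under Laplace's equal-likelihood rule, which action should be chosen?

Row averages: A1=2, A2=0.375, A3=0.975, A4=4.45
Highest average = 4.45 → A4.

A4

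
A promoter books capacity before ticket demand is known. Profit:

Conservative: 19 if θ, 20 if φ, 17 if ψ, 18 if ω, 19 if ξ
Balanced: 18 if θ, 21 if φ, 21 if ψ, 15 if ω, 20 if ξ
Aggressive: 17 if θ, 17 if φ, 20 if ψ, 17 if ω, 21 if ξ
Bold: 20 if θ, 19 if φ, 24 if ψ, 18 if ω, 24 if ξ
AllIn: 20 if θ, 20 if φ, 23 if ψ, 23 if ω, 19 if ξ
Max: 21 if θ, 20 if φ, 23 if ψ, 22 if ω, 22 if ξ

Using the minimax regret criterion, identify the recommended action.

Column bests: θ=21, φ=21, ψ=24, ω=23, ξ=24.
Conservative regrets: 2, 1, 7, 5, 5 → max 7
Balanced regrets: 3, 0, 3, 8, 4 → max 8
Aggressive regrets: 4, 4, 4, 6, 3 → max 6
Bold regrets: 1, 2, 0, 5, 0 → max 5
AllIn regrets: 1, 1, 1, 0, 5 → max 5
Max regrets: 0, 1, 1, 1, 2 → max 2
Smallest max regret = 2 → Max.

Max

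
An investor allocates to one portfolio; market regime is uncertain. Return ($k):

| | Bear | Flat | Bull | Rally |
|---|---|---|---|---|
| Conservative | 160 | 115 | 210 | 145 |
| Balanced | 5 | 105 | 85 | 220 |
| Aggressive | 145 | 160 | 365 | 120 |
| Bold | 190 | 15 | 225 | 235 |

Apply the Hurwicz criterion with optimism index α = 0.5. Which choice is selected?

Aggressive

Conservative: 0.5·210 + 0.5·115 = 162.5
Balanced: 0.5·220 + 0.5·5 = 112.5
Aggressive: 0.5·365 + 0.5·120 = 242.5
Bold: 0.5·235 + 0.5·15 = 125
Highest Hurwicz score = 242.5 → Aggressive.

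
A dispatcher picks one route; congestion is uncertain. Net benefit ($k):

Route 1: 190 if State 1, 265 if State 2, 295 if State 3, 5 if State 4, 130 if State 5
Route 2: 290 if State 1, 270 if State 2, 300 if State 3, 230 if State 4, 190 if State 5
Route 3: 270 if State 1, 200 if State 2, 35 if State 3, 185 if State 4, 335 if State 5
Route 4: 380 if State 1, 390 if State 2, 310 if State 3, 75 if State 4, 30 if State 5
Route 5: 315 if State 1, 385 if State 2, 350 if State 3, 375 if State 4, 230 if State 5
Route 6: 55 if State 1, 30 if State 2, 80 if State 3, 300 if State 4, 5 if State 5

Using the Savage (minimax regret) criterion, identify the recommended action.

Column bests: State 1=380, State 2=390, State 3=350, State 4=375, State 5=335.
Route 1 regrets: 190, 125, 55, 370, 205 → max 370
Route 2 regrets: 90, 120, 50, 145, 145 → max 145
Route 3 regrets: 110, 190, 315, 190, 0 → max 315
Route 4 regrets: 0, 0, 40, 300, 305 → max 305
Route 5 regrets: 65, 5, 0, 0, 105 → max 105
Route 6 regrets: 325, 360, 270, 75, 330 → max 360
Smallest max regret = 105 → Route 5.

Route 5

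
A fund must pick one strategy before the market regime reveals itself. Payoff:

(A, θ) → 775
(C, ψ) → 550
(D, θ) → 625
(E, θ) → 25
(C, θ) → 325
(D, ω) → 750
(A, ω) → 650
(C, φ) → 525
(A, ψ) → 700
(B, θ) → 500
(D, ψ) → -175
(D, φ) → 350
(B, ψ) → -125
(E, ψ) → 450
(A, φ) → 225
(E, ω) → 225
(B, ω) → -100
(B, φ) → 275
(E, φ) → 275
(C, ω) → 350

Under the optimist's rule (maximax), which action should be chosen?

A

Row maxima: A=775, B=500, C=550, D=750, E=450
Best best-case = 775 → A.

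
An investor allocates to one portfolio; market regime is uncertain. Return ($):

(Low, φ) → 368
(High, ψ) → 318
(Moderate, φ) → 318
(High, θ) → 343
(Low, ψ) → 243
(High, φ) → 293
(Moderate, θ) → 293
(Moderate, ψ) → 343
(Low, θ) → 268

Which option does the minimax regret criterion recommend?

Moderate

Column bests: θ=343, φ=368, ψ=343.
Low regrets: 75, 0, 100 → max 100
Moderate regrets: 50, 50, 0 → max 50
High regrets: 0, 75, 25 → max 75
Smallest max regret = 50 → Moderate.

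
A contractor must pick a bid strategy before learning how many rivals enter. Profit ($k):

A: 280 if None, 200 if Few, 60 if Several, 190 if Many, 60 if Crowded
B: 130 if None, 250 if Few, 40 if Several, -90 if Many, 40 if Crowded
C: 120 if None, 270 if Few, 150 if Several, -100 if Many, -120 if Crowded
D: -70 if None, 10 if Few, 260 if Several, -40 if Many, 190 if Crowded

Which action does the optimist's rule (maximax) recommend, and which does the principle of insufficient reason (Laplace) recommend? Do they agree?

Row maxima: A=280, B=250, C=270, D=260
Best best-case = 280 → A.
Row averages: A=158, B=74, C=64, D=70
Highest average = 158 → A.

maximax → A; laplace → A (agree)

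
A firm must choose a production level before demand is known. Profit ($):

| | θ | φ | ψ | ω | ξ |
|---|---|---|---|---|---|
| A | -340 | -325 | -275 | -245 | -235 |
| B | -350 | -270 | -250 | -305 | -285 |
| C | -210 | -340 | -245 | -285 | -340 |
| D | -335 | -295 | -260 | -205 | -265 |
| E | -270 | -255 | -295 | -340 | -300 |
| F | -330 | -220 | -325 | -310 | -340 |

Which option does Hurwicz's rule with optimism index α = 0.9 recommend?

A: 0.9·(-235) + 0.1·(-340) = -245.5
B: 0.9·(-250) + 0.1·(-350) = -260
C: 0.9·(-210) + 0.1·(-340) = -223
D: 0.9·(-205) + 0.1·(-335) = -218
E: 0.9·(-255) + 0.1·(-340) = -263.5
F: 0.9·(-220) + 0.1·(-340) = -232
Highest Hurwicz score = -218 → D.

D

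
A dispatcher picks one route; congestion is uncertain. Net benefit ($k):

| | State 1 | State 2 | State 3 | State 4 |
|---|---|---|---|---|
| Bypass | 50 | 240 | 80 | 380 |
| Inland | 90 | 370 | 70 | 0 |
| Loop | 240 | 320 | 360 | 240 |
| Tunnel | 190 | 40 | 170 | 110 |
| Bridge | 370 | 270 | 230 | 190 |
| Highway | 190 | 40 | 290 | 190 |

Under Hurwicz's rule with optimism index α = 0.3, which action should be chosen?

Bypass: 0.3·380 + 0.7·50 = 149
Inland: 0.3·370 + 0.7·0 = 111
Loop: 0.3·360 + 0.7·240 = 276
Tunnel: 0.3·190 + 0.7·40 = 85
Bridge: 0.3·370 + 0.7·190 = 244
Highway: 0.3·290 + 0.7·40 = 115
Highest Hurwicz score = 276 → Loop.

Loop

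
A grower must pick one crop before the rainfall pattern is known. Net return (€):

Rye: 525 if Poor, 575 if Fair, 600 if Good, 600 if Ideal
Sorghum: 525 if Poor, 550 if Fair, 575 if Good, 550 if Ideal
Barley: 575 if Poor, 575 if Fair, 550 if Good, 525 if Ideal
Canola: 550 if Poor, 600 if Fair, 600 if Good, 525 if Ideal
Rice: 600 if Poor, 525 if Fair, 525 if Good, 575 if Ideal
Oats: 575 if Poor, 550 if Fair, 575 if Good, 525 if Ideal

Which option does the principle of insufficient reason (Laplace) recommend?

Row averages: Rye=575, Sorghum=550, Barley=556.25, Canola=568.75, Rice=556.25, Oats=556.25
Highest average = 575 → Rye.

Rye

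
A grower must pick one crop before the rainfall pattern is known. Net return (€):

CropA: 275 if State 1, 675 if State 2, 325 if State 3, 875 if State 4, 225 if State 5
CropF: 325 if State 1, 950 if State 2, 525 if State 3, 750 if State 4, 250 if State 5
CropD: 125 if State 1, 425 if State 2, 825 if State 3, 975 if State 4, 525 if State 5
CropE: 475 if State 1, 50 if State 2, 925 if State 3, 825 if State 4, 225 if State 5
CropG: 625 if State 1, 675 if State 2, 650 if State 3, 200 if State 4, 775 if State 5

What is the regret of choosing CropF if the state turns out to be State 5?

525

Best payoff under State 5 is 775.
Regret = 775 − 250 = 525.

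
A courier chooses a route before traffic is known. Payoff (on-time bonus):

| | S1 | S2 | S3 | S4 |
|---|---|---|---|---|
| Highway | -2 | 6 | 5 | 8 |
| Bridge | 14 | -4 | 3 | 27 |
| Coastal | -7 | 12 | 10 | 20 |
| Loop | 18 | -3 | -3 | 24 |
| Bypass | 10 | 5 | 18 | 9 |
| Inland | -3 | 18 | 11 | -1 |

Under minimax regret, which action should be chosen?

Bypass

Column bests: S1=18, S2=18, S3=18, S4=27.
Highway regrets: 20, 12, 13, 19 → max 20
Bridge regrets: 4, 22, 15, 0 → max 22
Coastal regrets: 25, 6, 8, 7 → max 25
Loop regrets: 0, 21, 21, 3 → max 21
Bypass regrets: 8, 13, 0, 18 → max 18
Inland regrets: 21, 0, 7, 28 → max 28
Smallest max regret = 18 → Bypass.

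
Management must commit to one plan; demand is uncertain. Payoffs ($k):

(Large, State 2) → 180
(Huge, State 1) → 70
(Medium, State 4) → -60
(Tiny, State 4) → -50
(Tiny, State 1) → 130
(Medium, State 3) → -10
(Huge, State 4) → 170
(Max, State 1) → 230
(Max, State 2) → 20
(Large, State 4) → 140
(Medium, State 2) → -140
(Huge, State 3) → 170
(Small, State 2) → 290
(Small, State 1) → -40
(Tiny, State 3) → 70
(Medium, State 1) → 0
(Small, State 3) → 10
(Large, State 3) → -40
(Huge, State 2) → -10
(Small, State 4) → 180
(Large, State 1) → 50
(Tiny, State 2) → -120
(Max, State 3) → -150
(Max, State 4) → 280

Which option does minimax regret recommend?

Column bests: State 1=230, State 2=290, State 3=170, State 4=280.
Tiny regrets: 100, 410, 100, 330 → max 410
Small regrets: 270, 0, 160, 100 → max 270
Medium regrets: 230, 430, 180, 340 → max 430
Large regrets: 180, 110, 210, 140 → max 210
Huge regrets: 160, 300, 0, 110 → max 300
Max regrets: 0, 270, 320, 0 → max 320
Smallest max regret = 210 → Large.

Large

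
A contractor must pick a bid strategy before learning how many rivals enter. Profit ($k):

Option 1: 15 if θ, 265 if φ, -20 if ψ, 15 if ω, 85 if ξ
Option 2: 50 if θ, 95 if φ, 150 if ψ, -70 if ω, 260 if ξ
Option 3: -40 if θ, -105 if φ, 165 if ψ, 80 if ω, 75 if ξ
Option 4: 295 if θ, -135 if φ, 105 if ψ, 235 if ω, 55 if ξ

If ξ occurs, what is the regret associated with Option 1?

175

Best payoff under ξ is 260.
Regret = 260 − 85 = 175.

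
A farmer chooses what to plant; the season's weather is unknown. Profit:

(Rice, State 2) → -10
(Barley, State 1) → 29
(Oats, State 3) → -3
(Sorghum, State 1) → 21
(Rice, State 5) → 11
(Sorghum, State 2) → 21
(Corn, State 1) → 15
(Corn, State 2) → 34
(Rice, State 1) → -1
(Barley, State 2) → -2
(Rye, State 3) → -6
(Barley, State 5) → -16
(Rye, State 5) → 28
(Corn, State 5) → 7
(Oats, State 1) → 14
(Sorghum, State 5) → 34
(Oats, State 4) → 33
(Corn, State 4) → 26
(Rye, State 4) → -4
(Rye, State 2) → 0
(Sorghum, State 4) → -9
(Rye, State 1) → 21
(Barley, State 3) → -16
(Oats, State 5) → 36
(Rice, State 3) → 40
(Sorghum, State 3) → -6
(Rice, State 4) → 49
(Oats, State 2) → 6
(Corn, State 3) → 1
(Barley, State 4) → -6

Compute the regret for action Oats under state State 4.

16

Best payoff under State 4 is 49.
Regret = 49 − 33 = 16.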